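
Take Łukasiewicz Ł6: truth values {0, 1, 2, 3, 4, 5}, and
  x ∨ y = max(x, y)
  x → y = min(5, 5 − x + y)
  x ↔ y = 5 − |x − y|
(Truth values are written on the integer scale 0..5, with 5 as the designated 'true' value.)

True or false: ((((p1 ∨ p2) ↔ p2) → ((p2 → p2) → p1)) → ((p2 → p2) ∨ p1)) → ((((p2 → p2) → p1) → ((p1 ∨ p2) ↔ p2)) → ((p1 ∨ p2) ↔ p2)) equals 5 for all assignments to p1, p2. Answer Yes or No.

Counterexample: take p1 = 1, p2 = 0.
p1 ∨ p2 = 1 ∨ 0 = 1
(p1 ∨ p2) ↔ p2 = 1 ↔ 0 = 4
p2 → p2 = 0 → 0 = 5
(p2 → p2) → p1 = 5 → 1 = 1
((p1 ∨ p2) ↔ p2) → ((p2 → p2) → p1) = 4 → 1 = 2
p2 → p2 = 0 → 0 = 5
(p2 → p2) ∨ p1 = 5 ∨ 1 = 5
(((p1 ∨ p2) ↔ p2) → ((p2 → p2) → p1)) → ((p2 → p2) ∨ p1) = 2 → 5 = 5
p2 → p2 = 0 → 0 = 5
(p2 → p2) → p1 = 5 → 1 = 1
p1 ∨ p2 = 1 ∨ 0 = 1
(p1 ∨ p2) ↔ p2 = 1 ↔ 0 = 4
((p2 → p2) → p1) → ((p1 ∨ p2) ↔ p2) = 1 → 4 = 5
p1 ∨ p2 = 1 ∨ 0 = 1
(p1 ∨ p2) ↔ p2 = 1 ↔ 0 = 4
(((p2 → p2) → p1) → ((p1 ∨ p2) ↔ p2)) → ((p1 ∨ p2) ↔ p2) = 5 → 4 = 4
((((p1 ∨ p2) ↔ p2) → ((p2 → p2) → p1)) → ((p2 → p2) ∨ p1)) → ((((p2 → p2) → p1) → ((p1 ∨ p2) ↔ p2)) → ((p1 ∨ p2) ↔ p2)) = 5 → 4 = 4
This gives 4 ≠ 5.

No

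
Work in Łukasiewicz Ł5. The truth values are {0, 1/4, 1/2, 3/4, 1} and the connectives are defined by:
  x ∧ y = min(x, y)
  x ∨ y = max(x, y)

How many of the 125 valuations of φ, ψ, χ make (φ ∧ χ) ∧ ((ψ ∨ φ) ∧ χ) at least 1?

5

value 1: 5 assignments (counts)
value 3/4: 15 assignments
value 1/2: 25 assignments
value 1/4: 35 assignments
value 0: 45 assignments
So 5 of the 125 assignments meet the threshold.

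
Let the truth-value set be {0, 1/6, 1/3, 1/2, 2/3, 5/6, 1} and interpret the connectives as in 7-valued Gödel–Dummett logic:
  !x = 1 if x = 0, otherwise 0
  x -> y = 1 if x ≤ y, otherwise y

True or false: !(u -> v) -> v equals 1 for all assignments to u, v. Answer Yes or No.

Counterexample: take u = 1/6, v = 0.
u -> v = 1/6 -> 0 = 0
!(u -> v) = !0 = 1
!(u -> v) -> v = 1 -> 0 = 0
This gives 0 ≠ 1.

No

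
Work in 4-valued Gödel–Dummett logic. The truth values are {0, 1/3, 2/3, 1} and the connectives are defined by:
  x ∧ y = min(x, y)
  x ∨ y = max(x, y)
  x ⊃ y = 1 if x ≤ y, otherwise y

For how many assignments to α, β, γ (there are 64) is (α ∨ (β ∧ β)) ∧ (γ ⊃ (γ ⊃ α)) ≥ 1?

value 1: 22 assignments (counts)
value 2/3: 16 assignments
value 1/3: 13 assignments
value 0: 13 assignments
So 22 of the 64 assignments meet the threshold.

22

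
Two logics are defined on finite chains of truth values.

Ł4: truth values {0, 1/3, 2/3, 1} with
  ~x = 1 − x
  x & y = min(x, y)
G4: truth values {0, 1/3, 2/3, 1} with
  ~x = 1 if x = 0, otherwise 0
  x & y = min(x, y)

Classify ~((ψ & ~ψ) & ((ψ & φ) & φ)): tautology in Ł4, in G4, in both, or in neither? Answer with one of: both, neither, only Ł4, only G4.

In Ł4: at φ = 1/3, ψ = 1/3 the value is 2/3 — not a tautology.
In G4: every assignment gives 1 — tautology.

only G4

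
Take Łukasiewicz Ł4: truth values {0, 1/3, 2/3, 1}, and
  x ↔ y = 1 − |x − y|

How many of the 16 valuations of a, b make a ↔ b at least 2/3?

a = 0, b = 0 ↦ 1  ≥
a = 0, b = 1/3 ↦ 2/3  ≥
a = 0, b = 2/3 ↦ 1/3  <
a = 0, b = 1 ↦ 0  <
a = 1/3, b = 0 ↦ 2/3  ≥
a = 1/3, b = 1/3 ↦ 1  ≥
a = 1/3, b = 2/3 ↦ 2/3  ≥
a = 1/3, b = 1 ↦ 1/3  <
a = 2/3, b = 0 ↦ 1/3  <
a = 2/3, b = 1/3 ↦ 2/3  ≥
a = 2/3, b = 2/3 ↦ 1  ≥
a = 2/3, b = 1 ↦ 2/3  ≥
a = 1, b = 0 ↦ 0  <
a = 1, b = 1/3 ↦ 1/3  <
a = 1, b = 2/3 ↦ 2/3  ≥
a = 1, b = 1 ↦ 1  ≥
So 10 of the 16 assignments meet the threshold.

10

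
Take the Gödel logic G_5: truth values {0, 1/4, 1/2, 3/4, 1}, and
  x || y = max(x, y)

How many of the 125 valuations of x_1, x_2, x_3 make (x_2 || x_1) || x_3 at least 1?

61

value 1: 61 assignments (counts)
value 3/4: 37 assignments
value 1/2: 19 assignments
value 1/4: 7 assignments
value 0: 1 assignment
So 61 of the 125 assignments meet the threshold.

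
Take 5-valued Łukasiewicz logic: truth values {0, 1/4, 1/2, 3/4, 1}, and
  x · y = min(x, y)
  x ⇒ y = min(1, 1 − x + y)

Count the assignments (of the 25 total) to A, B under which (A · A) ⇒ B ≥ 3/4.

19

value 1: 15 assignments (counts)
value 3/4: 4 assignments (counts)
value 1/2: 3 assignments
value 1/4: 2 assignments
value 0: 1 assignment
So 19 of the 25 assignments meet the threshold.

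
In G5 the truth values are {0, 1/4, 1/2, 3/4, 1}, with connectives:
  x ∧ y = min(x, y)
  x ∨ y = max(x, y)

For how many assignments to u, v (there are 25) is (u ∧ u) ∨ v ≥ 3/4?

value 1: 9 assignments (counts)
value 3/4: 7 assignments (counts)
value 1/2: 5 assignments
value 1/4: 3 assignments
value 0: 1 assignment
So 16 of the 25 assignments meet the threshold.

16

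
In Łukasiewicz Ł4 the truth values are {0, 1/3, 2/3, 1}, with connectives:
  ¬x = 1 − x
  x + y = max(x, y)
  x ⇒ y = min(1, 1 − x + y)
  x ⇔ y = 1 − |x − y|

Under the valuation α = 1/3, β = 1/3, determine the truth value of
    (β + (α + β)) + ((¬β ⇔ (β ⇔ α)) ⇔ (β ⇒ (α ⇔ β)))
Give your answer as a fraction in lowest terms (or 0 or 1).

2/3

α + β = 1/3 + 1/3 = 1/3
β + (α + β) = 1/3 + 1/3 = 1/3
¬β = ¬1/3 = 2/3
β ⇔ α = 1/3 ⇔ 1/3 = 1
¬β ⇔ (β ⇔ α) = 2/3 ⇔ 1 = 2/3
α ⇔ β = 1/3 ⇔ 1/3 = 1
β ⇒ (α ⇔ β) = 1/3 ⇒ 1 = 1
(¬β ⇔ (β ⇔ α)) ⇔ (β ⇒ (α ⇔ β)) = 2/3 ⇔ 1 = 2/3
(β + (α + β)) + ((¬β ⇔ (β ⇔ α)) ⇔ (β ⇒ (α ⇔ β))) = 1/3 + 2/3 = 2/3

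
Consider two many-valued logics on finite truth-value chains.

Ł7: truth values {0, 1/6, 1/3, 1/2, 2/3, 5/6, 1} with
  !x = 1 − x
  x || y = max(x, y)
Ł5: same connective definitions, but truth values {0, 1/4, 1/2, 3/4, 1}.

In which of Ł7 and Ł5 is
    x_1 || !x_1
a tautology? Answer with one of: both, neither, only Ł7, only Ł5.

In Ł7: at x_1 = 1/6 the value is 5/6 — not a tautology.
In Ł5: at x_1 = 1/4 the value is 3/4 — not a tautology.

neither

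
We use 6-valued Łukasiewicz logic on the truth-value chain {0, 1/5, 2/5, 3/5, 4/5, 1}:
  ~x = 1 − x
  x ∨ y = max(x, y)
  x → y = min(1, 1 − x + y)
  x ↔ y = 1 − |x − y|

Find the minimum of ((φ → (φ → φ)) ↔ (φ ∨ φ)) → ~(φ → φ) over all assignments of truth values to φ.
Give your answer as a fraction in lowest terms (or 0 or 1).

Take φ = 1:
φ → φ = 1 → 1 = 1
φ → (φ → φ) = 1 → 1 = 1
φ ∨ φ = 1 ∨ 1 = 1
(φ → (φ → φ)) ↔ (φ ∨ φ) = 1 ↔ 1 = 1
φ → φ = 1 → 1 = 1
~(φ → φ) = ~1 = 0
((φ → (φ → φ)) ↔ (φ ∨ φ)) → ~(φ → φ) = 1 → 0 = 0
No assignment yields a value below 0, so this is the minimum.

0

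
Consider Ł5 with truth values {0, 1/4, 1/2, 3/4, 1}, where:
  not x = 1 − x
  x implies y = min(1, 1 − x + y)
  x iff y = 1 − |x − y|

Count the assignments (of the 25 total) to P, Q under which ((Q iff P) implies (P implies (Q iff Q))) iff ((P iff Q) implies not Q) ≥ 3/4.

value 1: 13 assignments (counts)
value 3/4: 5 assignments (counts)
value 1/2: 4 assignments
value 1/4: 2 assignments
value 0: 1 assignment
So 18 of the 25 assignments meet the threshold.

18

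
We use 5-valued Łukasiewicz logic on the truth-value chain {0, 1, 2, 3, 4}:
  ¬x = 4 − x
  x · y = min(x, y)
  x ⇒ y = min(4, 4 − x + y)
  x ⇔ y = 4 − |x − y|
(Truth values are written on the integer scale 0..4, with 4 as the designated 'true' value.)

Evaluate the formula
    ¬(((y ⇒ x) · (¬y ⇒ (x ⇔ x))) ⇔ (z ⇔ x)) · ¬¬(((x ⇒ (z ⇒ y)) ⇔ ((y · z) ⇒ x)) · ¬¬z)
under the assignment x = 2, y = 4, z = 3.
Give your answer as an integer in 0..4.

y ⇒ x = 4 ⇒ 2 = 2
¬y = ¬4 = 0
x ⇔ x = 2 ⇔ 2 = 4
¬y ⇒ (x ⇔ x) = 0 ⇒ 4 = 4
(y ⇒ x) · (¬y ⇒ (x ⇔ x)) = 2 · 4 = 2
z ⇔ x = 3 ⇔ 2 = 3
((y ⇒ x) · (¬y ⇒ (x ⇔ x))) ⇔ (z ⇔ x) = 2 ⇔ 3 = 3
¬(((y ⇒ x) · (¬y ⇒ (x ⇔ x))) ⇔ (z ⇔ x)) = ¬3 = 1
z ⇒ y = 3 ⇒ 4 = 4
x ⇒ (z ⇒ y) = 2 ⇒ 4 = 4
y · z = 4 · 3 = 3
(y · z) ⇒ x = 3 ⇒ 2 = 3
(x ⇒ (z ⇒ y)) ⇔ ((y · z) ⇒ x) = 4 ⇔ 3 = 3
¬z = ¬3 = 1
¬¬z = ¬1 = 3
((x ⇒ (z ⇒ y)) ⇔ ((y · z) ⇒ x)) · ¬¬z = 3 · 3 = 3
¬(((x ⇒ (z ⇒ y)) ⇔ ((y · z) ⇒ x)) · ¬¬z) = ¬3 = 1
¬¬(((x ⇒ (z ⇒ y)) ⇔ ((y · z) ⇒ x)) · ¬¬z) = ¬1 = 3
¬(((y ⇒ x) · (¬y ⇒ (x ⇔ x))) ⇔ (z ⇔ x)) · ¬¬(((x ⇒ (z ⇒ y)) ⇔ ((y · z) ⇒ x)) · ¬¬z) = 1 · 3 = 1

1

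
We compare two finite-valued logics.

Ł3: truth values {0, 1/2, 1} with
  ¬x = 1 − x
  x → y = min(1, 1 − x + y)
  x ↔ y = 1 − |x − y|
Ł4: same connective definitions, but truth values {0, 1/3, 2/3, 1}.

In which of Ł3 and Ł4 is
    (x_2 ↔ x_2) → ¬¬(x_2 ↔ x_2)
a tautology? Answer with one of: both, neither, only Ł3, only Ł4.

both

In Ł3: every assignment gives 1 — tautology.
In Ł4: every assignment gives 1 — tautology.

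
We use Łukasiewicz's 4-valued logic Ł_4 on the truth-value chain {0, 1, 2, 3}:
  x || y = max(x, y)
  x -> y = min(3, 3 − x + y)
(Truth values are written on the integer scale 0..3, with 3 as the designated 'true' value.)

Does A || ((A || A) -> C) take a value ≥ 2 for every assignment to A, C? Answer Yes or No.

Yes

A = 0, C = 0 ↦ 3
A = 0, C = 1 ↦ 3
A = 0, C = 2 ↦ 3
A = 0, C = 3 ↦ 3
A = 1, C = 0 ↦ 2
A = 1, C = 1 ↦ 3
A = 1, C = 2 ↦ 3
A = 1, C = 3 ↦ 3
A = 2, C = 0 ↦ 2
A = 2, C = 1 ↦ 2
A = 2, C = 2 ↦ 3
A = 2, C = 3 ↦ 3
A = 3, C = 0 ↦ 3
A = 3, C = 1 ↦ 3
A = 3, C = 2 ↦ 3
A = 3, C = 3 ↦ 3
Every assignment gives a value ≥ 2.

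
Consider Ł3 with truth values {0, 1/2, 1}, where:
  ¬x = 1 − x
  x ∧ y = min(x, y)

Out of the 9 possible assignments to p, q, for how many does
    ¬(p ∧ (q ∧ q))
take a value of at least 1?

5

p = 0, q = 0 ↦ 1  ≥
p = 0, q = 1/2 ↦ 1  ≥
p = 0, q = 1 ↦ 1  ≥
p = 1/2, q = 0 ↦ 1  ≥
p = 1/2, q = 1/2 ↦ 1/2  <
p = 1/2, q = 1 ↦ 1/2  <
p = 1, q = 0 ↦ 1  ≥
p = 1, q = 1/2 ↦ 1/2  <
p = 1, q = 1 ↦ 0  <
So 5 of the 9 assignments meet the threshold.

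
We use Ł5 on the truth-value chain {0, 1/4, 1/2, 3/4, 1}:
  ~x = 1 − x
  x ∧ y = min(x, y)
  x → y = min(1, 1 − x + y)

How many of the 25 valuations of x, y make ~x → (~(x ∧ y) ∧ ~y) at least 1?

15

value 1: 15 assignments (counts)
value 3/4: 4 assignments
value 1/2: 3 assignments
value 1/4: 2 assignments
value 0: 1 assignment
So 15 of the 25 assignments meet the threshold.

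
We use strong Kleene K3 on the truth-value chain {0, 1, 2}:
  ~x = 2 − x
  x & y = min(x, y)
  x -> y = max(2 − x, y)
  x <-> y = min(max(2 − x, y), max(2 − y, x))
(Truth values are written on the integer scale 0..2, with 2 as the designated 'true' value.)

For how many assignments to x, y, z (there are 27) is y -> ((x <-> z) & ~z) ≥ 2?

value 2: 11 assignments (counts)
value 1: 12 assignments
value 0: 4 assignments
So 11 of the 27 assignments meet the threshold.

11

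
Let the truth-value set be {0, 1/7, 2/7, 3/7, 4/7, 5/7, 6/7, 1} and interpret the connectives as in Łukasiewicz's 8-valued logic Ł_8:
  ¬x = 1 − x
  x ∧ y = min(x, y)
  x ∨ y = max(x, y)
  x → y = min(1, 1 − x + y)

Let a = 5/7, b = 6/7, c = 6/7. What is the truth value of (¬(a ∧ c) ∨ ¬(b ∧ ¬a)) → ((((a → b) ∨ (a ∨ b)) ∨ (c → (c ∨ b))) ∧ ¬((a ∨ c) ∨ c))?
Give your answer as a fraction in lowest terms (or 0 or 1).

3/7

a ∧ c = 5/7 ∧ 6/7 = 5/7
¬(a ∧ c) = ¬5/7 = 2/7
¬a = ¬5/7 = 2/7
b ∧ ¬a = 6/7 ∧ 2/7 = 2/7
¬(b ∧ ¬a) = ¬2/7 = 5/7
¬(a ∧ c) ∨ ¬(b ∧ ¬a) = 2/7 ∨ 5/7 = 5/7
a → b = 5/7 → 6/7 = 1
a ∨ b = 5/7 ∨ 6/7 = 6/7
(a → b) ∨ (a ∨ b) = 1 ∨ 6/7 = 1
c ∨ b = 6/7 ∨ 6/7 = 6/7
c → (c ∨ b) = 6/7 → 6/7 = 1
((a → b) ∨ (a ∨ b)) ∨ (c → (c ∨ b)) = 1 ∨ 1 = 1
a ∨ c = 5/7 ∨ 6/7 = 6/7
(a ∨ c) ∨ c = 6/7 ∨ 6/7 = 6/7
¬((a ∨ c) ∨ c) = ¬6/7 = 1/7
(((a → b) ∨ (a ∨ b)) ∨ (c → (c ∨ b))) ∧ ¬((a ∨ c) ∨ c) = 1 ∧ 1/7 = 1/7
(¬(a ∧ c) ∨ ¬(b ∧ ¬a)) → ((((a → b) ∨ (a ∨ b)) ∨ (c → (c ∨ b))) ∧ ¬((a ∨ c) ∨ c)) = 5/7 → 1/7 = 3/7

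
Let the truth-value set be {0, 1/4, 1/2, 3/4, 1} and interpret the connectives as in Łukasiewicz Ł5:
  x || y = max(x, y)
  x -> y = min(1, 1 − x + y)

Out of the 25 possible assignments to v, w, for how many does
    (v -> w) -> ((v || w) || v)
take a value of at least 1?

value 1: 13 assignments (counts)
value 3/4: 5 assignments
value 1/2: 4 assignments
value 1/4: 2 assignments
value 0: 1 assignment
So 13 of the 25 assignments meet the threshold.

13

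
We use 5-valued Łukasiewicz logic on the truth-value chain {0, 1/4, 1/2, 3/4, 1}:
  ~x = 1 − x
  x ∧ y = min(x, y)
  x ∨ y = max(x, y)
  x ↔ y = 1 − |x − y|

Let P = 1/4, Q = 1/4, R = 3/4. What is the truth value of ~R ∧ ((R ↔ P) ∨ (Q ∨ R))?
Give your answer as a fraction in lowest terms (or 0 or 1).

1/4

~R = ~3/4 = 1/4
R ↔ P = 3/4 ↔ 1/4 = 1/2
Q ∨ R = 1/4 ∨ 3/4 = 3/4
(R ↔ P) ∨ (Q ∨ R) = 1/2 ∨ 3/4 = 3/4
~R ∧ ((R ↔ P) ∨ (Q ∨ R)) = 1/4 ∧ 3/4 = 1/4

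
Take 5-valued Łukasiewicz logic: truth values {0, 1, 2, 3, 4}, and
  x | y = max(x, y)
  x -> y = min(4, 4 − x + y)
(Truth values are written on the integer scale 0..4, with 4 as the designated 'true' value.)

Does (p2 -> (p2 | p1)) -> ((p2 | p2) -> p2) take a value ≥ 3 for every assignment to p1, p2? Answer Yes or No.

Yes

At p1 = 1, p2 = 1, for instance:
p2 | p1 = 1 | 1 = 1
p2 -> (p2 | p1) = 1 -> 1 = 4
p2 | p2 = 1 | 1 = 1
(p2 | p2) -> p2 = 1 -> 1 = 4
(p2 -> (p2 | p1)) -> ((p2 | p2) -> p2) = 4 -> 4 = 4
and checking the remaining 24 assignments likewise gives ≥ 3 in every case.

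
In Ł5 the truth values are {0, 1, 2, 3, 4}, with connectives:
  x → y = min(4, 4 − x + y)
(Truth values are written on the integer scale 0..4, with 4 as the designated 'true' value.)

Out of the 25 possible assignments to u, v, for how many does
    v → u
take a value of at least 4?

15

value 4: 15 assignments (counts)
value 3: 4 assignments
value 2: 3 assignments
value 1: 2 assignments
value 0: 1 assignment
So 15 of the 25 assignments meet the threshold.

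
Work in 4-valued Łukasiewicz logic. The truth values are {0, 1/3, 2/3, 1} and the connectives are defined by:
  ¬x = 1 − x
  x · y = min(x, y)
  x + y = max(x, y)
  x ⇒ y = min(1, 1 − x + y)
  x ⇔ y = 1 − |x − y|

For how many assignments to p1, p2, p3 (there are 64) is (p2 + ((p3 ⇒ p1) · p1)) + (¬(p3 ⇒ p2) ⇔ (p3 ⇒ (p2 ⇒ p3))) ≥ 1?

value 1: 31 assignments (counts)
value 2/3: 23 assignments
value 1/3: 9 assignments
value 0: 1 assignment
So 31 of the 64 assignments meet the threshold.

31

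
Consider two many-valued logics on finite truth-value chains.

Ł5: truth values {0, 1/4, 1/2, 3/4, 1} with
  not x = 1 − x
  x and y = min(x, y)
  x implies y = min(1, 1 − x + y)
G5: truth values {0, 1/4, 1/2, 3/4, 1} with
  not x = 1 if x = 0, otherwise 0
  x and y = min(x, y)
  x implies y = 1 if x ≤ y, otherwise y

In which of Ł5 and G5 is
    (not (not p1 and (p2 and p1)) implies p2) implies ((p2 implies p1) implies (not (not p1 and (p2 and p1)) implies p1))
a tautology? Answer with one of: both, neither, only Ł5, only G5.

both

In Ł5: every assignment gives 1 — tautology.
In G5: every assignment gives 1 — tautology.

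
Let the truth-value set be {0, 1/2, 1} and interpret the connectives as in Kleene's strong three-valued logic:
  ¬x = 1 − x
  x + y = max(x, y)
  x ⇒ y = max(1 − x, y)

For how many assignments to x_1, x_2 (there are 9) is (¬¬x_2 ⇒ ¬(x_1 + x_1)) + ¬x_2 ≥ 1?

5

x_1 = 0, x_2 = 0 ↦ 1  ≥
x_1 = 0, x_2 = 1/2 ↦ 1  ≥
x_1 = 0, x_2 = 1 ↦ 1  ≥
x_1 = 1/2, x_2 = 0 ↦ 1  ≥
x_1 = 1/2, x_2 = 1/2 ↦ 1/2  <
x_1 = 1/2, x_2 = 1 ↦ 1/2  <
x_1 = 1, x_2 = 0 ↦ 1  ≥
x_1 = 1, x_2 = 1/2 ↦ 1/2  <
x_1 = 1, x_2 = 1 ↦ 0  <
So 5 of the 9 assignments meet the threshold.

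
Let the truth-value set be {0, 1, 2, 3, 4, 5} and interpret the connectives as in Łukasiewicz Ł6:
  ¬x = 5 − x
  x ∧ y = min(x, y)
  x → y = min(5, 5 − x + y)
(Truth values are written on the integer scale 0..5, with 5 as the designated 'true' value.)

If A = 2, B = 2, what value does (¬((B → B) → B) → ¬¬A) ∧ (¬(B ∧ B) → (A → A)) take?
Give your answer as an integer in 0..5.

B → B = 2 → 2 = 5
(B → B) → B = 5 → 2 = 2
¬((B → B) → B) = ¬2 = 3
¬A = ¬2 = 3
¬¬A = ¬3 = 2
¬((B → B) → B) → ¬¬A = 3 → 2 = 4
B ∧ B = 2 ∧ 2 = 2
¬(B ∧ B) = ¬2 = 3
A → A = 2 → 2 = 5
¬(B ∧ B) → (A → A) = 3 → 5 = 5
(¬((B → B) → B) → ¬¬A) ∧ (¬(B ∧ B) → (A → A)) = 4 ∧ 5 = 4

4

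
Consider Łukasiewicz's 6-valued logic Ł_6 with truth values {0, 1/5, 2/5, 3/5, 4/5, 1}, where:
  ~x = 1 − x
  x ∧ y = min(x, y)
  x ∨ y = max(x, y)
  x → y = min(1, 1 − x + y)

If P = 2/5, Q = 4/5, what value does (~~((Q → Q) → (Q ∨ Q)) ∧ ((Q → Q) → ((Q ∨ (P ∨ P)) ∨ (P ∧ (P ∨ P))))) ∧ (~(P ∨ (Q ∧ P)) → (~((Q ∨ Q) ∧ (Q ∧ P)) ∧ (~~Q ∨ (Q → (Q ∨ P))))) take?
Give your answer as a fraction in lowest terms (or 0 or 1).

Q → Q = 4/5 → 4/5 = 1
Q ∨ Q = 4/5 ∨ 4/5 = 4/5
(Q → Q) → (Q ∨ Q) = 1 → 4/5 = 4/5
~((Q → Q) → (Q ∨ Q)) = ~4/5 = 1/5
~~((Q → Q) → (Q ∨ Q)) = ~1/5 = 4/5
Q → Q = 4/5 → 4/5 = 1
P ∨ P = 2/5 ∨ 2/5 = 2/5
Q ∨ (P ∨ P) = 4/5 ∨ 2/5 = 4/5
P ∨ P = 2/5 ∨ 2/5 = 2/5
P ∧ (P ∨ P) = 2/5 ∧ 2/5 = 2/5
(Q ∨ (P ∨ P)) ∨ (P ∧ (P ∨ P)) = 4/5 ∨ 2/5 = 4/5
(Q → Q) → ((Q ∨ (P ∨ P)) ∨ (P ∧ (P ∨ P))) = 1 → 4/5 = 4/5
~~((Q → Q) → (Q ∨ Q)) ∧ ((Q → Q) → ((Q ∨ (P ∨ P)) ∨ (P ∧ (P ∨ P)))) = 4/5 ∧ 4/5 = 4/5
Q ∧ P = 4/5 ∧ 2/5 = 2/5
P ∨ (Q ∧ P) = 2/5 ∨ 2/5 = 2/5
~(P ∨ (Q ∧ P)) = ~2/5 = 3/5
Q ∨ Q = 4/5 ∨ 4/5 = 4/5
Q ∧ P = 4/5 ∧ 2/5 = 2/5
(Q ∨ Q) ∧ (Q ∧ P) = 4/5 ∧ 2/5 = 2/5
~((Q ∨ Q) ∧ (Q ∧ P)) = ~2/5 = 3/5
~Q = ~4/5 = 1/5
~~Q = ~1/5 = 4/5
Q ∨ P = 4/5 ∨ 2/5 = 4/5
Q → (Q ∨ P) = 4/5 → 4/5 = 1
~~Q ∨ (Q → (Q ∨ P)) = 4/5 ∨ 1 = 1
~((Q ∨ Q) ∧ (Q ∧ P)) ∧ (~~Q ∨ (Q → (Q ∨ P))) = 3/5 ∧ 1 = 3/5
~(P ∨ (Q ∧ P)) → (~((Q ∨ Q) ∧ (Q ∧ P)) ∧ (~~Q ∨ (Q → (Q ∨ P)))) = 3/5 → 3/5 = 1
(~~((Q → Q) → (Q ∨ Q)) ∧ ((Q → Q) → ((Q ∨ (P ∨ P)) ∨ (P ∧ (P ∨ P))))) ∧ (~(P ∨ (Q ∧ P)) → (~((Q ∨ Q) ∧ (Q ∧ P)) ∧ (~~Q ∨ (Q → (Q ∨ P))))) = 4/5 ∧ 1 = 4/5

4/5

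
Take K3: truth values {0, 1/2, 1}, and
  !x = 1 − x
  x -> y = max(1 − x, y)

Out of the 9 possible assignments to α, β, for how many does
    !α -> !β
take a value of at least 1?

α = 0, β = 0 ↦ 1  ≥
α = 0, β = 1/2 ↦ 1/2  <
α = 0, β = 1 ↦ 0  <
α = 1/2, β = 0 ↦ 1  ≥
α = 1/2, β = 1/2 ↦ 1/2  <
α = 1/2, β = 1 ↦ 1/2  <
α = 1, β = 0 ↦ 1  ≥
α = 1, β = 1/2 ↦ 1  ≥
α = 1, β = 1 ↦ 1  ≥
So 5 of the 9 assignments meet the threshold.

5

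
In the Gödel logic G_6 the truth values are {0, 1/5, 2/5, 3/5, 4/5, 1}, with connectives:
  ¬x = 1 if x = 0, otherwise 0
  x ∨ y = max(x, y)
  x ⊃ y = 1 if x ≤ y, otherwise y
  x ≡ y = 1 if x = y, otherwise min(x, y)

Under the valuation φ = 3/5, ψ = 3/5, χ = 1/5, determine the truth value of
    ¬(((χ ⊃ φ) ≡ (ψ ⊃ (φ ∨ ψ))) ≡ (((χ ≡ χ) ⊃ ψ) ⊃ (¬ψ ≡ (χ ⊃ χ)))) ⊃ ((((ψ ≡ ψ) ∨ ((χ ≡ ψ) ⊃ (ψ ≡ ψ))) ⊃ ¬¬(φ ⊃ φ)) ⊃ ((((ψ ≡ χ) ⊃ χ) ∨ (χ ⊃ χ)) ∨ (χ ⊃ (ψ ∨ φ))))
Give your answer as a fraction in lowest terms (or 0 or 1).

χ ⊃ φ = 1/5 ⊃ 3/5 = 1
φ ∨ ψ = 3/5 ∨ 3/5 = 3/5
ψ ⊃ (φ ∨ ψ) = 3/5 ⊃ 3/5 = 1
(χ ⊃ φ) ≡ (ψ ⊃ (φ ∨ ψ)) = 1 ≡ 1 = 1
χ ≡ χ = 1/5 ≡ 1/5 = 1
(χ ≡ χ) ⊃ ψ = 1 ⊃ 3/5 = 3/5
¬ψ = ¬3/5 = 0
χ ⊃ χ = 1/5 ⊃ 1/5 = 1
¬ψ ≡ (χ ⊃ χ) = 0 ≡ 1 = 0
((χ ≡ χ) ⊃ ψ) ⊃ (¬ψ ≡ (χ ⊃ χ)) = 3/5 ⊃ 0 = 0
((χ ⊃ φ) ≡ (ψ ⊃ (φ ∨ ψ))) ≡ (((χ ≡ χ) ⊃ ψ) ⊃ (¬ψ ≡ (χ ⊃ χ))) = 1 ≡ 0 = 0
¬(((χ ⊃ φ) ≡ (ψ ⊃ (φ ∨ ψ))) ≡ (((χ ≡ χ) ⊃ ψ) ⊃ (¬ψ ≡ (χ ⊃ χ)))) = ¬0 = 1
ψ ≡ ψ = 3/5 ≡ 3/5 = 1
χ ≡ ψ = 1/5 ≡ 3/5 = 1/5
ψ ≡ ψ = 3/5 ≡ 3/5 = 1
(χ ≡ ψ) ⊃ (ψ ≡ ψ) = 1/5 ⊃ 1 = 1
(ψ ≡ ψ) ∨ ((χ ≡ ψ) ⊃ (ψ ≡ ψ)) = 1 ∨ 1 = 1
φ ⊃ φ = 3/5 ⊃ 3/5 = 1
¬(φ ⊃ φ) = ¬1 = 0
¬¬(φ ⊃ φ) = ¬0 = 1
((ψ ≡ ψ) ∨ ((χ ≡ ψ) ⊃ (ψ ≡ ψ))) ⊃ ¬¬(φ ⊃ φ) = 1 ⊃ 1 = 1
ψ ≡ χ = 3/5 ≡ 1/5 = 1/5
(ψ ≡ χ) ⊃ χ = 1/5 ⊃ 1/5 = 1
χ ⊃ χ = 1/5 ⊃ 1/5 = 1
((ψ ≡ χ) ⊃ χ) ∨ (χ ⊃ χ) = 1 ∨ 1 = 1
ψ ∨ φ = 3/5 ∨ 3/5 = 3/5
χ ⊃ (ψ ∨ φ) = 1/5 ⊃ 3/5 = 1
(((ψ ≡ χ) ⊃ χ) ∨ (χ ⊃ χ)) ∨ (χ ⊃ (ψ ∨ φ)) = 1 ∨ 1 = 1
(((ψ ≡ ψ) ∨ ((χ ≡ ψ) ⊃ (ψ ≡ ψ))) ⊃ ¬¬(φ ⊃ φ)) ⊃ ((((ψ ≡ χ) ⊃ χ) ∨ (χ ⊃ χ)) ∨ (χ ⊃ (ψ ∨ φ))) = 1 ⊃ 1 = 1
¬(((χ ⊃ φ) ≡ (ψ ⊃ (φ ∨ ψ))) ≡ (((χ ≡ χ) ⊃ ψ) ⊃ (¬ψ ≡ (χ ⊃ χ)))) ⊃ ((((ψ ≡ ψ) ∨ ((χ ≡ ψ) ⊃ (ψ ≡ ψ))) ⊃ ¬¬(φ ⊃ φ)) ⊃ ((((ψ ≡ χ) ⊃ χ) ∨ (χ ⊃ χ)) ∨ (χ ⊃ (ψ ∨ φ)))) = 1 ⊃ 1 = 1

1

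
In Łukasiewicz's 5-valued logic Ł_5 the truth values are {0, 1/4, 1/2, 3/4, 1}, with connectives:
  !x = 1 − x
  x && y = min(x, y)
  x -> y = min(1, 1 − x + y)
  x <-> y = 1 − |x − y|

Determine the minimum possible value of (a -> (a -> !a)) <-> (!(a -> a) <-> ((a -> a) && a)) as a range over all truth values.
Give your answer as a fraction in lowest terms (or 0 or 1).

Take a = 1/2:
!a = !1/2 = 1/2
a -> !a = 1/2 -> 1/2 = 1
a -> (a -> !a) = 1/2 -> 1 = 1
a -> a = 1/2 -> 1/2 = 1
!(a -> a) = !1 = 0
a -> a = 1/2 -> 1/2 = 1
(a -> a) && a = 1 && 1/2 = 1/2
!(a -> a) <-> ((a -> a) && a) = 0 <-> 1/2 = 1/2
(a -> (a -> !a)) <-> (!(a -> a) <-> ((a -> a) && a)) = 1 <-> 1/2 = 1/2
No assignment yields a value below 1/2, so this is the minimum.

1/2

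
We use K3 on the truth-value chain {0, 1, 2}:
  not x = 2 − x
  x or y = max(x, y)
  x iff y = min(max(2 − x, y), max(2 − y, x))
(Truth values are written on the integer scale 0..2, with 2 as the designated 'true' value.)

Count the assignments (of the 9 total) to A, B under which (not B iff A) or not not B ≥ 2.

4

A = 0, B = 0 ↦ 0  <
A = 0, B = 1 ↦ 1  <
A = 0, B = 2 ↦ 2  ≥
A = 1, B = 0 ↦ 1  <
A = 1, B = 1 ↦ 1  <
A = 1, B = 2 ↦ 2  ≥
A = 2, B = 0 ↦ 2  ≥
A = 2, B = 1 ↦ 1  <
A = 2, B = 2 ↦ 2  ≥
So 4 of the 9 assignments meet the threshold.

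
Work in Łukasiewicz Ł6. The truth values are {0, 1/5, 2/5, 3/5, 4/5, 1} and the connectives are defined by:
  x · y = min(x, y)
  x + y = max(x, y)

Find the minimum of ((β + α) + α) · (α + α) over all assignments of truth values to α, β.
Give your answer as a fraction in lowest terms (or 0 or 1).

Take α = 0, β = 0:
β + α = 0 + 0 = 0
(β + α) + α = 0 + 0 = 0
α + α = 0 + 0 = 0
((β + α) + α) · (α + α) = 0 · 0 = 0
No assignment yields a value below 0, so this is the minimum.

0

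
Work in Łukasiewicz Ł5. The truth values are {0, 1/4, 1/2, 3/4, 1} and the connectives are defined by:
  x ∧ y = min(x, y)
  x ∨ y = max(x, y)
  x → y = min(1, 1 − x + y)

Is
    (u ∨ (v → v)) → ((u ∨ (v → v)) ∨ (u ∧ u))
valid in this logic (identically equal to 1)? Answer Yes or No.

At u = 0, v = 1/2, for instance:
v → v = 1/2 → 1/2 = 1
u ∨ (v → v) = 0 ∨ 1 = 1
u ∧ u = 0 ∧ 0 = 0
(u ∨ (v → v)) ∨ (u ∧ u) = 1 ∨ 0 = 1
(u ∨ (v → v)) → ((u ∨ (v → v)) ∨ (u ∧ u)) = 1 → 1 = 1
and checking the remaining 24 assignments likewise gives ≥ 1 in every case.

Yes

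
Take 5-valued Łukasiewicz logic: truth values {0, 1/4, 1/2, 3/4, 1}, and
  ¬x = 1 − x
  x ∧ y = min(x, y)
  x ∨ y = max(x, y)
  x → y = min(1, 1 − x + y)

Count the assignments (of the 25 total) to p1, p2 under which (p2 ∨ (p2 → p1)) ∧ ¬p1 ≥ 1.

value 1: 2 assignments (counts)
value 3/4: 7 assignments
value 1/2: 6 assignments
value 1/4: 5 assignments
value 0: 5 assignments
So 2 of the 25 assignments meet the threshold.

2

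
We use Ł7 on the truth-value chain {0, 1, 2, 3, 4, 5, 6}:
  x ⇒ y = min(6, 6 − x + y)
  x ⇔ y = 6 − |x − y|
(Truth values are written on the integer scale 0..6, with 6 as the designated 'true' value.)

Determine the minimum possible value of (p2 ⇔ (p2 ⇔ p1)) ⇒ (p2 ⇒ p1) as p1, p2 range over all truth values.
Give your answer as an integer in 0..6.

3

Take p1 = 0, p2 = 3:
p2 ⇔ p1 = 3 ⇔ 0 = 3
p2 ⇔ (p2 ⇔ p1) = 3 ⇔ 3 = 6
p2 ⇒ p1 = 3 ⇒ 0 = 3
(p2 ⇔ (p2 ⇔ p1)) ⇒ (p2 ⇒ p1) = 6 ⇒ 3 = 3
No assignment yields a value below 3, so this is the minimum.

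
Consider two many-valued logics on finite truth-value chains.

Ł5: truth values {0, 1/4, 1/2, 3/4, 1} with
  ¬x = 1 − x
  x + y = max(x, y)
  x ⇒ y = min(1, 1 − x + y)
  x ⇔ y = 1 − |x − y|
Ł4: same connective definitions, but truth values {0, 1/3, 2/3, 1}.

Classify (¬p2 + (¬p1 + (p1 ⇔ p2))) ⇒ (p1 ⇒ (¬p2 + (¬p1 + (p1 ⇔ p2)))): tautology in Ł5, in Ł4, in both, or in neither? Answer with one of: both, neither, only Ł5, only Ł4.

both

In Ł5: every assignment gives 1 — tautology.
In Ł4: every assignment gives 1 — tautology.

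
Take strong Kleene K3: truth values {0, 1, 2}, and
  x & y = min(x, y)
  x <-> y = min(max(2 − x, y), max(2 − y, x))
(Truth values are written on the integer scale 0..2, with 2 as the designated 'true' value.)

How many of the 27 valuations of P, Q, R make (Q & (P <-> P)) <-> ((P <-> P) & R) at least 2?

5

value 2: 5 assignments (counts)
value 1: 18 assignments
value 0: 4 assignments
So 5 of the 27 assignments meet the threshold.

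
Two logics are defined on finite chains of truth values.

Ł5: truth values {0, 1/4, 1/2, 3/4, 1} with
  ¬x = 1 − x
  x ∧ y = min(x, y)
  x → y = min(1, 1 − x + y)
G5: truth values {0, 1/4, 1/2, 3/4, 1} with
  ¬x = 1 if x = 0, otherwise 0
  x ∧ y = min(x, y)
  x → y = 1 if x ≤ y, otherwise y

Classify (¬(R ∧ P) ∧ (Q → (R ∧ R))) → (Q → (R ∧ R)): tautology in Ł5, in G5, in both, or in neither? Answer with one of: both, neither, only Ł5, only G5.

both

In Ł5: every assignment gives 1 — tautology.
In G5: every assignment gives 1 — tautology.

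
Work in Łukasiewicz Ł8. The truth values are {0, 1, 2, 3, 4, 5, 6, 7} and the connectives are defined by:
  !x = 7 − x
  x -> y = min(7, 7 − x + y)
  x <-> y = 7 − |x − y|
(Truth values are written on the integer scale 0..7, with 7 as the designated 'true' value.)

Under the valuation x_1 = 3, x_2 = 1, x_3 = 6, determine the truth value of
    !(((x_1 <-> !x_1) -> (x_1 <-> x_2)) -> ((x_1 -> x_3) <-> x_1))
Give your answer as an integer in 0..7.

!x_1 = !3 = 4
x_1 <-> !x_1 = 3 <-> 4 = 6
x_1 <-> x_2 = 3 <-> 1 = 5
(x_1 <-> !x_1) -> (x_1 <-> x_2) = 6 -> 5 = 6
x_1 -> x_3 = 3 -> 6 = 7
(x_1 -> x_3) <-> x_1 = 7 <-> 3 = 3
((x_1 <-> !x_1) -> (x_1 <-> x_2)) -> ((x_1 -> x_3) <-> x_1) = 6 -> 3 = 4
!(((x_1 <-> !x_1) -> (x_1 <-> x_2)) -> ((x_1 -> x_3) <-> x_1)) = !4 = 3

3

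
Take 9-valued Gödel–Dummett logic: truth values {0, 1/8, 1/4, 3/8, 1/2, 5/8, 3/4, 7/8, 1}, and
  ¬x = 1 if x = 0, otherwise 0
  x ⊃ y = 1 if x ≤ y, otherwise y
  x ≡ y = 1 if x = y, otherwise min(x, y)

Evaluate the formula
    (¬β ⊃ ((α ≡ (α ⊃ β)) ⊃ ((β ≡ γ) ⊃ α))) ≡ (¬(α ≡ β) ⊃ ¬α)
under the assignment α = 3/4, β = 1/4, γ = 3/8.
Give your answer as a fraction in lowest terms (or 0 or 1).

¬β = ¬1/4 = 0
α ⊃ β = 3/4 ⊃ 1/4 = 1/4
α ≡ (α ⊃ β) = 3/4 ≡ 1/4 = 1/4
β ≡ γ = 1/4 ≡ 3/8 = 1/4
(β ≡ γ) ⊃ α = 1/4 ⊃ 3/4 = 1
(α ≡ (α ⊃ β)) ⊃ ((β ≡ γ) ⊃ α) = 1/4 ⊃ 1 = 1
¬β ⊃ ((α ≡ (α ⊃ β)) ⊃ ((β ≡ γ) ⊃ α)) = 0 ⊃ 1 = 1
α ≡ β = 3/4 ≡ 1/4 = 1/4
¬(α ≡ β) = ¬1/4 = 0
¬α = ¬3/4 = 0
¬(α ≡ β) ⊃ ¬α = 0 ⊃ 0 = 1
(¬β ⊃ ((α ≡ (α ⊃ β)) ⊃ ((β ≡ γ) ⊃ α))) ≡ (¬(α ≡ β) ⊃ ¬α) = 1 ≡ 1 = 1

1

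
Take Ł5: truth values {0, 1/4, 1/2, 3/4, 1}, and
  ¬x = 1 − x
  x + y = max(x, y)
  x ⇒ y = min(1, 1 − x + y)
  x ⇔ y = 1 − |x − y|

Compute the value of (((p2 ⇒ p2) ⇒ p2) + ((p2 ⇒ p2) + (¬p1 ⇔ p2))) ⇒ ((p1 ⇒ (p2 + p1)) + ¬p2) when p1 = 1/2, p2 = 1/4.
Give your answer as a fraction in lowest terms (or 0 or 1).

p2 ⇒ p2 = 1/4 ⇒ 1/4 = 1
(p2 ⇒ p2) ⇒ p2 = 1 ⇒ 1/4 = 1/4
p2 ⇒ p2 = 1/4 ⇒ 1/4 = 1
¬p1 = ¬1/2 = 1/2
¬p1 ⇔ p2 = 1/2 ⇔ 1/4 = 3/4
(p2 ⇒ p2) + (¬p1 ⇔ p2) = 1 + 3/4 = 1
((p2 ⇒ p2) ⇒ p2) + ((p2 ⇒ p2) + (¬p1 ⇔ p2)) = 1/4 + 1 = 1
p2 + p1 = 1/4 + 1/2 = 1/2
p1 ⇒ (p2 + p1) = 1/2 ⇒ 1/2 = 1
¬p2 = ¬1/4 = 3/4
(p1 ⇒ (p2 + p1)) + ¬p2 = 1 + 3/4 = 1
(((p2 ⇒ p2) ⇒ p2) + ((p2 ⇒ p2) + (¬p1 ⇔ p2))) ⇒ ((p1 ⇒ (p2 + p1)) + ¬p2) = 1 ⇒ 1 = 1

1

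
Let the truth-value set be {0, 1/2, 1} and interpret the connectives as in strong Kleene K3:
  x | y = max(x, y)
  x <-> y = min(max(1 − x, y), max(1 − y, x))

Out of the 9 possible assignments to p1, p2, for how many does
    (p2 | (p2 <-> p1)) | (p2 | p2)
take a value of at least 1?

p1 = 0, p2 = 0 ↦ 1  ≥
p1 = 0, p2 = 1/2 ↦ 1/2  <
p1 = 0, p2 = 1 ↦ 1  ≥
p1 = 1/2, p2 = 0 ↦ 1/2  <
p1 = 1/2, p2 = 1/2 ↦ 1/2  <
p1 = 1/2, p2 = 1 ↦ 1  ≥
p1 = 1, p2 = 0 ↦ 0  <
p1 = 1, p2 = 1/2 ↦ 1/2  <
p1 = 1, p2 = 1 ↦ 1  ≥
So 4 of the 9 assignments meet the threshold.

4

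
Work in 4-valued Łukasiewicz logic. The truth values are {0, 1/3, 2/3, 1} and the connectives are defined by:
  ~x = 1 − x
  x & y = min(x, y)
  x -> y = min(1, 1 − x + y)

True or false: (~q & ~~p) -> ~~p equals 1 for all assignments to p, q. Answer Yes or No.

Yes

p = 0, q = 0 ↦ 1
p = 0, q = 1/3 ↦ 1
p = 0, q = 2/3 ↦ 1
p = 0, q = 1 ↦ 1
p = 1/3, q = 0 ↦ 1
p = 1/3, q = 1/3 ↦ 1
p = 1/3, q = 2/3 ↦ 1
p = 1/3, q = 1 ↦ 1
p = 2/3, q = 0 ↦ 1
p = 2/3, q = 1/3 ↦ 1
p = 2/3, q = 2/3 ↦ 1
p = 2/3, q = 1 ↦ 1
p = 1, q = 0 ↦ 1
p = 1, q = 1/3 ↦ 1
p = 1, q = 2/3 ↦ 1
p = 1, q = 1 ↦ 1
Every assignment gives a value ≥ 1.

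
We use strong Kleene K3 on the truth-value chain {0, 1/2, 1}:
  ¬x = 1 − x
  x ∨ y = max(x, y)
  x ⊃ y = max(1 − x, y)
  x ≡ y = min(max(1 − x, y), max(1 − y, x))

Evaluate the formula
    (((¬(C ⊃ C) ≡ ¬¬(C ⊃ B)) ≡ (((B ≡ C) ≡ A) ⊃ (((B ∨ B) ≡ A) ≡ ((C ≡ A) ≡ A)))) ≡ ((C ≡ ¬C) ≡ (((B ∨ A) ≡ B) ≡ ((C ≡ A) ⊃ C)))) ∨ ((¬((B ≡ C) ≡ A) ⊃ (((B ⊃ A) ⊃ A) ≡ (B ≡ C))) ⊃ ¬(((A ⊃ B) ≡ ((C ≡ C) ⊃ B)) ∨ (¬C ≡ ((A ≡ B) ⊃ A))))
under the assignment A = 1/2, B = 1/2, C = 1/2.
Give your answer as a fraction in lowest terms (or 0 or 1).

1/2

C ⊃ C = 1/2 ⊃ 1/2 = 1/2
¬(C ⊃ C) = ¬1/2 = 1/2
C ⊃ B = 1/2 ⊃ 1/2 = 1/2
¬(C ⊃ B) = ¬1/2 = 1/2
¬¬(C ⊃ B) = ¬1/2 = 1/2
¬(C ⊃ C) ≡ ¬¬(C ⊃ B) = 1/2 ≡ 1/2 = 1/2
B ≡ C = 1/2 ≡ 1/2 = 1/2
(B ≡ C) ≡ A = 1/2 ≡ 1/2 = 1/2
B ∨ B = 1/2 ∨ 1/2 = 1/2
(B ∨ B) ≡ A = 1/2 ≡ 1/2 = 1/2
C ≡ A = 1/2 ≡ 1/2 = 1/2
(C ≡ A) ≡ A = 1/2 ≡ 1/2 = 1/2
((B ∨ B) ≡ A) ≡ ((C ≡ A) ≡ A) = 1/2 ≡ 1/2 = 1/2
((B ≡ C) ≡ A) ⊃ (((B ∨ B) ≡ A) ≡ ((C ≡ A) ≡ A)) = 1/2 ⊃ 1/2 = 1/2
(¬(C ⊃ C) ≡ ¬¬(C ⊃ B)) ≡ (((B ≡ C) ≡ A) ⊃ (((B ∨ B) ≡ A) ≡ ((C ≡ A) ≡ A))) = 1/2 ≡ 1/2 = 1/2
¬C = ¬1/2 = 1/2
C ≡ ¬C = 1/2 ≡ 1/2 = 1/2
B ∨ A = 1/2 ∨ 1/2 = 1/2
(B ∨ A) ≡ B = 1/2 ≡ 1/2 = 1/2
C ≡ A = 1/2 ≡ 1/2 = 1/2
(C ≡ A) ⊃ C = 1/2 ⊃ 1/2 = 1/2
((B ∨ A) ≡ B) ≡ ((C ≡ A) ⊃ C) = 1/2 ≡ 1/2 = 1/2
(C ≡ ¬C) ≡ (((B ∨ A) ≡ B) ≡ ((C ≡ A) ⊃ C)) = 1/2 ≡ 1/2 = 1/2
((¬(C ⊃ C) ≡ ¬¬(C ⊃ B)) ≡ (((B ≡ C) ≡ A) ⊃ (((B ∨ B) ≡ A) ≡ ((C ≡ A) ≡ A)))) ≡ ((C ≡ ¬C) ≡ (((B ∨ A) ≡ B) ≡ ((C ≡ A) ⊃ C))) = 1/2 ≡ 1/2 = 1/2
B ≡ C = 1/2 ≡ 1/2 = 1/2
(B ≡ C) ≡ A = 1/2 ≡ 1/2 = 1/2
¬((B ≡ C) ≡ A) = ¬1/2 = 1/2
B ⊃ A = 1/2 ⊃ 1/2 = 1/2
(B ⊃ A) ⊃ A = 1/2 ⊃ 1/2 = 1/2
B ≡ C = 1/2 ≡ 1/2 = 1/2
((B ⊃ A) ⊃ A) ≡ (B ≡ C) = 1/2 ≡ 1/2 = 1/2
¬((B ≡ C) ≡ A) ⊃ (((B ⊃ A) ⊃ A) ≡ (B ≡ C)) = 1/2 ⊃ 1/2 = 1/2
A ⊃ B = 1/2 ⊃ 1/2 = 1/2
C ≡ C = 1/2 ≡ 1/2 = 1/2
(C ≡ C) ⊃ B = 1/2 ⊃ 1/2 = 1/2
(A ⊃ B) ≡ ((C ≡ C) ⊃ B) = 1/2 ≡ 1/2 = 1/2
¬C = ¬1/2 = 1/2
A ≡ B = 1/2 ≡ 1/2 = 1/2
(A ≡ B) ⊃ A = 1/2 ⊃ 1/2 = 1/2
¬C ≡ ((A ≡ B) ⊃ A) = 1/2 ≡ 1/2 = 1/2
((A ⊃ B) ≡ ((C ≡ C) ⊃ B)) ∨ (¬C ≡ ((A ≡ B) ⊃ A)) = 1/2 ∨ 1/2 = 1/2
¬(((A ⊃ B) ≡ ((C ≡ C) ⊃ B)) ∨ (¬C ≡ ((A ≡ B) ⊃ A))) = ¬1/2 = 1/2
(¬((B ≡ C) ≡ A) ⊃ (((B ⊃ A) ⊃ A) ≡ (B ≡ C))) ⊃ ¬(((A ⊃ B) ≡ ((C ≡ C) ⊃ B)) ∨ (¬C ≡ ((A ≡ B) ⊃ A))) = 1/2 ⊃ 1/2 = 1/2
(((¬(C ⊃ C) ≡ ¬¬(C ⊃ B)) ≡ (((B ≡ C) ≡ A) ⊃ (((B ∨ B) ≡ A) ≡ ((C ≡ A) ≡ A)))) ≡ ((C ≡ ¬C) ≡ (((B ∨ A) ≡ B) ≡ ((C ≡ A) ⊃ C)))) ∨ ((¬((B ≡ C) ≡ A) ⊃ (((B ⊃ A) ⊃ A) ≡ (B ≡ C))) ⊃ ¬(((A ⊃ B) ≡ ((C ≡ C) ⊃ B)) ∨ (¬C ≡ ((A ≡ B) ⊃ A)))) = 1/2 ∨ 1/2 = 1/2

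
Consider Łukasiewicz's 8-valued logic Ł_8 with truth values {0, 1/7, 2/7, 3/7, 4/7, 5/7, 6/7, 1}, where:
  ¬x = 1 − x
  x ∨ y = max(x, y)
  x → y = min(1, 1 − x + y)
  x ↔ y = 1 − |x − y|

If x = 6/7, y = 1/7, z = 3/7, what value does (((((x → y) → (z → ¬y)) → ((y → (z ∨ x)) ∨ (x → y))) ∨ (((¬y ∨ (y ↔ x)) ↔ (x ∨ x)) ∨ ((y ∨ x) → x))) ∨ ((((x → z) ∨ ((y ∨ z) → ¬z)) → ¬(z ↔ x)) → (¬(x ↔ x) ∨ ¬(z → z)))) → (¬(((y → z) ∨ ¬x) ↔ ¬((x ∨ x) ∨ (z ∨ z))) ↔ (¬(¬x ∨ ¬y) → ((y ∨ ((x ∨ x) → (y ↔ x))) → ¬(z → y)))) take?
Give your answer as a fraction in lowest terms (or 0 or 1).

6/7

x → y = 6/7 → 1/7 = 2/7
¬y = ¬1/7 = 6/7
z → ¬y = 3/7 → 6/7 = 1
(x → y) → (z → ¬y) = 2/7 → 1 = 1
z ∨ x = 3/7 ∨ 6/7 = 6/7
y → (z ∨ x) = 1/7 → 6/7 = 1
x → y = 6/7 → 1/7 = 2/7
(y → (z ∨ x)) ∨ (x → y) = 1 ∨ 2/7 = 1
((x → y) → (z → ¬y)) → ((y → (z ∨ x)) ∨ (x → y)) = 1 → 1 = 1
¬y = ¬1/7 = 6/7
y ↔ x = 1/7 ↔ 6/7 = 2/7
¬y ∨ (y ↔ x) = 6/7 ∨ 2/7 = 6/7
x ∨ x = 6/7 ∨ 6/7 = 6/7
(¬y ∨ (y ↔ x)) ↔ (x ∨ x) = 6/7 ↔ 6/7 = 1
y ∨ x = 1/7 ∨ 6/7 = 6/7
(y ∨ x) → x = 6/7 → 6/7 = 1
((¬y ∨ (y ↔ x)) ↔ (x ∨ x)) ∨ ((y ∨ x) → x) = 1 ∨ 1 = 1
(((x → y) → (z → ¬y)) → ((y → (z ∨ x)) ∨ (x → y))) ∨ (((¬y ∨ (y ↔ x)) ↔ (x ∨ x)) ∨ ((y ∨ x) → x)) = 1 ∨ 1 = 1
x → z = 6/7 → 3/7 = 4/7
y ∨ z = 1/7 ∨ 3/7 = 3/7
¬z = ¬3/7 = 4/7
(y ∨ z) → ¬z = 3/7 → 4/7 = 1
(x → z) ∨ ((y ∨ z) → ¬z) = 4/7 ∨ 1 = 1
z ↔ x = 3/7 ↔ 6/7 = 4/7
¬(z ↔ x) = ¬4/7 = 3/7
((x → z) ∨ ((y ∨ z) → ¬z)) → ¬(z ↔ x) = 1 → 3/7 = 3/7
x ↔ x = 6/7 ↔ 6/7 = 1
¬(x ↔ x) = ¬1 = 0
z → z = 3/7 → 3/7 = 1
¬(z → z) = ¬1 = 0
¬(x ↔ x) ∨ ¬(z → z) = 0 ∨ 0 = 0
(((x → z) ∨ ((y ∨ z) → ¬z)) → ¬(z ↔ x)) → (¬(x ↔ x) ∨ ¬(z → z)) = 3/7 → 0 = 4/7
((((x → y) → (z → ¬y)) → ((y → (z ∨ x)) ∨ (x → y))) ∨ (((¬y ∨ (y ↔ x)) ↔ (x ∨ x)) ∨ ((y ∨ x) → x))) ∨ ((((x → z) ∨ ((y ∨ z) → ¬z)) → ¬(z ↔ x)) → (¬(x ↔ x) ∨ ¬(z → z))) = 1 ∨ 4/7 = 1
y → z = 1/7 → 3/7 = 1
¬x = ¬6/7 = 1/7
(y → z) ∨ ¬x = 1 ∨ 1/7 = 1
x ∨ x = 6/7 ∨ 6/7 = 6/7
z ∨ z = 3/7 ∨ 3/7 = 3/7
(x ∨ x) ∨ (z ∨ z) = 6/7 ∨ 3/7 = 6/7
¬((x ∨ x) ∨ (z ∨ z)) = ¬6/7 = 1/7
((y → z) ∨ ¬x) ↔ ¬((x ∨ x) ∨ (z ∨ z)) = 1 ↔ 1/7 = 1/7
¬(((y → z) ∨ ¬x) ↔ ¬((x ∨ x) ∨ (z ∨ z))) = ¬1/7 = 6/7
¬x = ¬6/7 = 1/7
¬y = ¬1/7 = 6/7
¬x ∨ ¬y = 1/7 ∨ 6/7 = 6/7
¬(¬x ∨ ¬y) = ¬6/7 = 1/7
x ∨ x = 6/7 ∨ 6/7 = 6/7
y ↔ x = 1/7 ↔ 6/7 = 2/7
(x ∨ x) → (y ↔ x) = 6/7 → 2/7 = 3/7
y ∨ ((x ∨ x) → (y ↔ x)) = 1/7 ∨ 3/7 = 3/7
z → y = 3/7 → 1/7 = 5/7
¬(z → y) = ¬5/7 = 2/7
(y ∨ ((x ∨ x) → (y ↔ x))) → ¬(z → y) = 3/7 → 2/7 = 6/7
¬(¬x ∨ ¬y) → ((y ∨ ((x ∨ x) → (y ↔ x))) → ¬(z → y)) = 1/7 → 6/7 = 1
¬(((y → z) ∨ ¬x) ↔ ¬((x ∨ x) ∨ (z ∨ z))) ↔ (¬(¬x ∨ ¬y) → ((y ∨ ((x ∨ x) → (y ↔ x))) → ¬(z → y))) = 6/7 ↔ 1 = 6/7
(((((x → y) → (z → ¬y)) → ((y → (z ∨ x)) ∨ (x → y))) ∨ (((¬y ∨ (y ↔ x)) ↔ (x ∨ x)) ∨ ((y ∨ x) → x))) ∨ ((((x → z) ∨ ((y ∨ z) → ¬z)) → ¬(z ↔ x)) → (¬(x ↔ x) ∨ ¬(z → z)))) → (¬(((y → z) ∨ ¬x) ↔ ¬((x ∨ x) ∨ (z ∨ z))) ↔ (¬(¬x ∨ ¬y) → ((y ∨ ((x ∨ x) → (y ↔ x))) → ¬(z → y)))) = 1 → 6/7 = 6/7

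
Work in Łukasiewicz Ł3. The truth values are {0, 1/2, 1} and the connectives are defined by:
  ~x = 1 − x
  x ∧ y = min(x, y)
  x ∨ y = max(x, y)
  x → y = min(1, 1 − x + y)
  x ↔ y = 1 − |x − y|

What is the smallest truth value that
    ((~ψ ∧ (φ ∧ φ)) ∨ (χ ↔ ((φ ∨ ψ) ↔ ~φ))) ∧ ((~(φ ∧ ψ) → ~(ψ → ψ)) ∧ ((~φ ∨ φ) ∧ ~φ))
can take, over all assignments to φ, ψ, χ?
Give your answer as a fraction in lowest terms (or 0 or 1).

Take φ = 0, ψ = 0, χ = 0:
~ψ = ~0 = 1
φ ∧ φ = 0 ∧ 0 = 0
~ψ ∧ (φ ∧ φ) = 1 ∧ 0 = 0
φ ∨ ψ = 0 ∨ 0 = 0
~φ = ~0 = 1
(φ ∨ ψ) ↔ ~φ = 0 ↔ 1 = 0
χ ↔ ((φ ∨ ψ) ↔ ~φ) = 0 ↔ 0 = 1
(~ψ ∧ (φ ∧ φ)) ∨ (χ ↔ ((φ ∨ ψ) ↔ ~φ)) = 0 ∨ 1 = 1
φ ∧ ψ = 0 ∧ 0 = 0
~(φ ∧ ψ) = ~0 = 1
ψ → ψ = 0 → 0 = 1
~(ψ → ψ) = ~1 = 0
~(φ ∧ ψ) → ~(ψ → ψ) = 1 → 0 = 0
~φ = ~0 = 1
~φ ∨ φ = 1 ∨ 0 = 1
~φ = ~0 = 1
(~φ ∨ φ) ∧ ~φ = 1 ∧ 1 = 1
(~(φ ∧ ψ) → ~(ψ → ψ)) ∧ ((~φ ∨ φ) ∧ ~φ) = 0 ∧ 1 = 0
((~ψ ∧ (φ ∧ φ)) ∨ (χ ↔ ((φ ∨ ψ) ↔ ~φ))) ∧ ((~(φ ∧ ψ) → ~(ψ → ψ)) ∧ ((~φ ∨ φ) ∧ ~φ)) = 1 ∧ 0 = 0
No assignment yields a value below 0, so this is the minimum.

0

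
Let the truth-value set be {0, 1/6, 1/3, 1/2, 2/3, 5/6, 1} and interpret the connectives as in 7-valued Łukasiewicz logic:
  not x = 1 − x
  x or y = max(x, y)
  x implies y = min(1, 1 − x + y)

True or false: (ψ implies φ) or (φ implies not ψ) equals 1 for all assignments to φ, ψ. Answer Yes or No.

Counterexample: take φ = 1/6, ψ = 1.
ψ implies φ = 1 implies 1/6 = 1/6
not ψ = not 1 = 0
φ implies not ψ = 1/6 implies 0 = 5/6
(ψ implies φ) or (φ implies not ψ) = 1/6 or 5/6 = 5/6
This gives 5/6 ≠ 1.

No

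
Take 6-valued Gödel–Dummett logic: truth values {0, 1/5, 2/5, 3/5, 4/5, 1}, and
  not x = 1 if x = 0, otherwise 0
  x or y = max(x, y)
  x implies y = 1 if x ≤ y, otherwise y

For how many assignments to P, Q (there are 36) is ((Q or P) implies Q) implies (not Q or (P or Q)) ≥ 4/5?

27

value 1: 22 assignments (counts)
value 4/5: 5 assignments (counts)
value 3/5: 4 assignments
value 2/5: 3 assignments
value 1/5: 2 assignments
So 27 of the 36 assignments meet the threshold.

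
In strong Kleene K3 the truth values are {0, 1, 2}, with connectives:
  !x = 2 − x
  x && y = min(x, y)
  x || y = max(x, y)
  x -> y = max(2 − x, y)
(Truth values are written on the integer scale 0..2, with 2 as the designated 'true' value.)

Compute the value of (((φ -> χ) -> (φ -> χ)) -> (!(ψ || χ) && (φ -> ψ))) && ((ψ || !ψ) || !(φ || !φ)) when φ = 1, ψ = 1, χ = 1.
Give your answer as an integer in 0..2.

1

φ -> χ = 1 -> 1 = 1
φ -> χ = 1 -> 1 = 1
(φ -> χ) -> (φ -> χ) = 1 -> 1 = 1
ψ || χ = 1 || 1 = 1
!(ψ || χ) = !1 = 1
φ -> ψ = 1 -> 1 = 1
!(ψ || χ) && (φ -> ψ) = 1 && 1 = 1
((φ -> χ) -> (φ -> χ)) -> (!(ψ || χ) && (φ -> ψ)) = 1 -> 1 = 1
!ψ = !1 = 1
ψ || !ψ = 1 || 1 = 1
!φ = !1 = 1
φ || !φ = 1 || 1 = 1
!(φ || !φ) = !1 = 1
(ψ || !ψ) || !(φ || !φ) = 1 || 1 = 1
(((φ -> χ) -> (φ -> χ)) -> (!(ψ || χ) && (φ -> ψ))) && ((ψ || !ψ) || !(φ || !φ)) = 1 && 1 = 1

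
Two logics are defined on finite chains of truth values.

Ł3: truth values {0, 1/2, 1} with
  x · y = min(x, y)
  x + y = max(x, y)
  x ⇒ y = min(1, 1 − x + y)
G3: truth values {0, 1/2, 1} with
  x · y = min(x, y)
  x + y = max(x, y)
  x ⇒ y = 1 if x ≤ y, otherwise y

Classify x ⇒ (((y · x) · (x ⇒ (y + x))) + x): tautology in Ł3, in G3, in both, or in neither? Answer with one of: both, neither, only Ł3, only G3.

both

In Ł3: every assignment gives 1 — tautology.
In G3: every assignment gives 1 — tautology.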